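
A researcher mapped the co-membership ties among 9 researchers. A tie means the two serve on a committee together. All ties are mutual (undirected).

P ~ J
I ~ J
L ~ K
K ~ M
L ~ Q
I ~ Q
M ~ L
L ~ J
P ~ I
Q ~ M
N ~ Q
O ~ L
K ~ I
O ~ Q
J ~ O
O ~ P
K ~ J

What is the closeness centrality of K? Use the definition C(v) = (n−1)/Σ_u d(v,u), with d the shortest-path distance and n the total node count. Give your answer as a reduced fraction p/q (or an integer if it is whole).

8/13

Distances from K: I:1, J:1, L:1, M:1, N:3, O:2, P:2, Q:2. Sum = 13.
n = 9, so closeness = 8/13.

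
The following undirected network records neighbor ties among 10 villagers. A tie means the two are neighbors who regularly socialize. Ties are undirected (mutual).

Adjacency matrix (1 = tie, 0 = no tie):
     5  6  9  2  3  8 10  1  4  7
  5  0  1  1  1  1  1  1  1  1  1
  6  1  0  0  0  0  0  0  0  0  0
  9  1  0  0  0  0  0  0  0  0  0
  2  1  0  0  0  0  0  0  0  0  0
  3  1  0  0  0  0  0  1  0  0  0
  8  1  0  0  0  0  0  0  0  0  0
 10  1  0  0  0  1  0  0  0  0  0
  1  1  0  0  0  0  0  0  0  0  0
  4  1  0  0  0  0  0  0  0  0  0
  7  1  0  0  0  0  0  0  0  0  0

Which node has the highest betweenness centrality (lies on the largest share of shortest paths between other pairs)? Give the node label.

5

Unnormalized betweenness of each node: 1:0, 2:0, 3:0, 4:0, 5:35, 6:0, 7:0, 8:0, 9:0, 10:0.
5 has the largest value, 35, making it the main broker — the node through which the most shortest paths run.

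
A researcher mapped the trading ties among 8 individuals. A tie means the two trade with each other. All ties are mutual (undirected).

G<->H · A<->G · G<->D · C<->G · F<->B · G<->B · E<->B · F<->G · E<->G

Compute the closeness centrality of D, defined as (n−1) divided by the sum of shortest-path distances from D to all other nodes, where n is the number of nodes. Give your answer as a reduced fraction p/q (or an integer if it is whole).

Distances from D: A:2, B:2, C:2, E:2, F:2, G:1, H:2. Sum = 13.
n = 8, so closeness = 7/13.

7/13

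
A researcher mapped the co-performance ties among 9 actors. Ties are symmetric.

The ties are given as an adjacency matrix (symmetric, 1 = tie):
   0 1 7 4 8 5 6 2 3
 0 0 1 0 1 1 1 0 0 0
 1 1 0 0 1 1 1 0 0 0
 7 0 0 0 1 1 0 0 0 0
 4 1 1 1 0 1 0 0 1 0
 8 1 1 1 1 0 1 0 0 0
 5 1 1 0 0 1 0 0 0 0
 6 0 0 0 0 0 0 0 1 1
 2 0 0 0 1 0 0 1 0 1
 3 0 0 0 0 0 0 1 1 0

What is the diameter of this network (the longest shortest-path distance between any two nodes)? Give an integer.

4

Eccentricity of each node (its greatest distance to any other): 0:3, 1:3, 2:3, 3:4, 4:2, 5:4, 6:4, 7:3, 8:3.
The maximum eccentricity is 4, realized for instance by the pair 5–6 via 5 – 0 – 4 – 2 – 6. So the diameter is 4.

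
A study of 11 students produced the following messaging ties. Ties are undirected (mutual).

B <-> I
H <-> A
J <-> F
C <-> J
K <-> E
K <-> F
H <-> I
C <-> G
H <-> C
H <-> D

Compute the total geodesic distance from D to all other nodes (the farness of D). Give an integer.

31

Distances from D: A:2, B:3, C:2, E:6, F:4, G:3, H:1, I:2, J:3, K:5.
Sum = 2 + 3 + 2 + 6 + 4 + 3 + 1 + 2 + 3 + 5 = 31.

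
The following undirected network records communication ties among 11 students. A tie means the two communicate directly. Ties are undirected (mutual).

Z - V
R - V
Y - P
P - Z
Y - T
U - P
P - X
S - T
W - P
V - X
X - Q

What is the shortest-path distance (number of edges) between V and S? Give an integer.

5

One shortest route is V – X – P – Y – T – S, which uses 5 edges, and at distance 4 from V we only reach {T}, which does not include S. So d(V,S) = 5.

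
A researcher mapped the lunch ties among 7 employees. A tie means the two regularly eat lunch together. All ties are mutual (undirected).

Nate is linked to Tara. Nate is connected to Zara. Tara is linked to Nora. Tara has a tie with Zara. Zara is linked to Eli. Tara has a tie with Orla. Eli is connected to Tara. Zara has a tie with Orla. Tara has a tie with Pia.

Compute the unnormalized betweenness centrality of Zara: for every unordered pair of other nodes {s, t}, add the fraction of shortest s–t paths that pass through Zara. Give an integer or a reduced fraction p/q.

Pairs whose geodesics pass through Zara — Nate–Eli: 1/2; Nate–Orla: 1/2; Eli–Orla: 1/2.
All other pairs contribute 0.
Summing the contributions gives betweenness(Zara) = 3/2.

3/2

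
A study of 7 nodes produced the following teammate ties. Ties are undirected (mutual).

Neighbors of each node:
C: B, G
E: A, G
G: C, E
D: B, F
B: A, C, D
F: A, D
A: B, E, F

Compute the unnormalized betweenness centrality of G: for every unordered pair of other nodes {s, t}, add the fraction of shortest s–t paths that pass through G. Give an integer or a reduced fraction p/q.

Pairs whose geodesics pass through G — E–C: 1.
All other pairs contribute 0.
Summing the contributions gives betweenness(G) = 1.

1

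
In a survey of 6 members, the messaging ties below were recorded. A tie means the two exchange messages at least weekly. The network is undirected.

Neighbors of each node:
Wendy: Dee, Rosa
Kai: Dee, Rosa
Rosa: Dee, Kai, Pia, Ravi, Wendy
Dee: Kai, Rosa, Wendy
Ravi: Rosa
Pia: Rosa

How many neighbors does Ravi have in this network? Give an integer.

1

Ravi is directly tied to Rosa. That is 1 neighbor, so the degree of Ravi is 1.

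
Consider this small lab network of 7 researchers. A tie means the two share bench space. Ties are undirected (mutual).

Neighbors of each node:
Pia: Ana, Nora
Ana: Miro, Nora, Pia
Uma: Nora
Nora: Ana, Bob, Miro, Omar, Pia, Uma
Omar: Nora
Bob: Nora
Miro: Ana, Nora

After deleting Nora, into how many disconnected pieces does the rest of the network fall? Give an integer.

4

Without Nora, the remaining ties split the others into: {Ana, Miro, Pia}; {Uma}; {Bob}; {Omar}.
That's 4 separate components.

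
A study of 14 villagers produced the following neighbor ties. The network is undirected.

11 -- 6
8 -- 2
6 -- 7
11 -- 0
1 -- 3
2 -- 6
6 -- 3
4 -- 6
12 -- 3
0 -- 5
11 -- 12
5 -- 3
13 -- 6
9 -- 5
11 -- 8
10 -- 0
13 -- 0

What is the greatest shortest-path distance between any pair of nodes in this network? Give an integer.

4

Eccentricity of each node (its greatest distance to any other): 0:3, 1:4, 2:4, 3:3, 4:4, 5:3, 6:3, 7:4, 8:4, 9:4, 10:4, 11:3, 12:3, 13:3.
The maximum eccentricity is 4, realized for instance by the pair 9–2 via 9 – 5 – 3 – 6 – 2. So the diameter is 4.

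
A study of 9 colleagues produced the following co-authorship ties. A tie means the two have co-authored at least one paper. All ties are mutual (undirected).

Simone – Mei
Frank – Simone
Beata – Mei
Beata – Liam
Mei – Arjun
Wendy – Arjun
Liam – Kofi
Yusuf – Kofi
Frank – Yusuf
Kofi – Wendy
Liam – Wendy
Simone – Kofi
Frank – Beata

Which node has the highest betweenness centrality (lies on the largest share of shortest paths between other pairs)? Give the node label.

Unnormalized betweenness of each node: Arjun:1, Beata:11/3, Frank:8/3, Kofi:13/2, Liam:7/3, Mei:7/2, Simone:7/2, Wendy:3, Yusuf:5/6.
Kofi has the largest value, 13/2, making it the main broker — the node through which the most shortest paths run.

Kofi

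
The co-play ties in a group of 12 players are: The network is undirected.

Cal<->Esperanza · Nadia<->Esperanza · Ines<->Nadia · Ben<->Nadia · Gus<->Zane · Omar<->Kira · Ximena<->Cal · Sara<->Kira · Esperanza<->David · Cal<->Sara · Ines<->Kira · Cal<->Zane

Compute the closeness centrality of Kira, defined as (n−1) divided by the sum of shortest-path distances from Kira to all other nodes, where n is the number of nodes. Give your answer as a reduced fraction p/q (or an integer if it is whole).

Distances from Kira: Ben:3, Cal:2, David:4, Esperanza:3, Gus:4, Ines:1, Nadia:2, Omar:1, Sara:1, Ximena:3, Zane:3. Sum = 27.
n = 12, so closeness = 11/27.

11/27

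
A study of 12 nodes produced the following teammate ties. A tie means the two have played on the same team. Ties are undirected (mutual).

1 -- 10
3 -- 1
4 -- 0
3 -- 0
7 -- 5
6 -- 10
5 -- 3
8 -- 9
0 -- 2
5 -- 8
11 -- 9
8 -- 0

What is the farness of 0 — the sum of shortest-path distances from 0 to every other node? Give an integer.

Distances from 0: 1:2, 2:1, 3:1, 4:1, 5:2, 6:4, 7:3, 8:1, 9:2, 10:3, 11:3.
Sum = 2 + 1 + 1 + 1 + 2 + 4 + 3 + 1 + 2 + 3 + 3 = 23.

23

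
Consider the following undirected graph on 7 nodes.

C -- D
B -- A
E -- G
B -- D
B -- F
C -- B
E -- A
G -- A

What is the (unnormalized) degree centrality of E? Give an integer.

2

E is directly tied to A and G. That is 2 neighbors, so the degree of E is 2.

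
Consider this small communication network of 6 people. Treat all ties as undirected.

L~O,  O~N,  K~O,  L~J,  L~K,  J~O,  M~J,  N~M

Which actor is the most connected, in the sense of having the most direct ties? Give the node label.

O

Degrees — J:3, K:2, L:3, M:2, N:2, O:4.
The maximum is 4, attained only by O.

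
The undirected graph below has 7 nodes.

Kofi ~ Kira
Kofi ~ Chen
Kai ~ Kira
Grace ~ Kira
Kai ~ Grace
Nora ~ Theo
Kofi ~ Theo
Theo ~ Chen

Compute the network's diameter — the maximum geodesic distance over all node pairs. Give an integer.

4

Eccentricity of each node (its greatest distance to any other): Chen:3, Grace:4, Kai:4, Kira:3, Kofi:2, Nora:4, Theo:3.
The maximum eccentricity is 4, realized for instance by the pair Nora–Grace via Nora – Theo – Kofi – Kira – Grace. So the diameter is 4.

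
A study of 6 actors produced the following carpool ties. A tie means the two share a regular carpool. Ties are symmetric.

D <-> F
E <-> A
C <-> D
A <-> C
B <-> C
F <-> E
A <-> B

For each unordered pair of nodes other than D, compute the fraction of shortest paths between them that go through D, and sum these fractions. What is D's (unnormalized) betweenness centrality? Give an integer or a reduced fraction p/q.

Pairs whose geodesics pass through D — F–C: 1; F–B: 1/2.
All other pairs contribute 0.
Summing the contributions gives betweenness(D) = 3/2.

3/2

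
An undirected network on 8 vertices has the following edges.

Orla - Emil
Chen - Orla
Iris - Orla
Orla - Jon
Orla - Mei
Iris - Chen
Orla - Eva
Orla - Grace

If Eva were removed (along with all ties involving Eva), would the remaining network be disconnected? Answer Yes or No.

No

Even without Eva, every remaining node can still reach every other (the residual graph is connected), so Eva is not a cut vertex.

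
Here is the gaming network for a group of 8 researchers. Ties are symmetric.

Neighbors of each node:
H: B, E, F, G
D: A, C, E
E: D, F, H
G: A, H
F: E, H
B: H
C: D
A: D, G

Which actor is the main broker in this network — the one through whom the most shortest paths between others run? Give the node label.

H

Unnormalized betweenness of each node: A:2, B:0, C:0, D:15/2, E:13/2, F:0, G:5/2, H:17/2.
H has the largest value, 17/2, making it the main broker — the node through which the most shortest paths run.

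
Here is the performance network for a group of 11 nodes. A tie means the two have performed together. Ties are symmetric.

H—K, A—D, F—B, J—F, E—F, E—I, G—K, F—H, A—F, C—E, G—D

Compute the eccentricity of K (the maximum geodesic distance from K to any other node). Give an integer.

Distances from K: A:3, B:3, C:4, D:2, E:3, F:2, G:1, H:1, I:4, J:3.
The largest is 4 (to I and C), so the eccentricity of K is 4.

4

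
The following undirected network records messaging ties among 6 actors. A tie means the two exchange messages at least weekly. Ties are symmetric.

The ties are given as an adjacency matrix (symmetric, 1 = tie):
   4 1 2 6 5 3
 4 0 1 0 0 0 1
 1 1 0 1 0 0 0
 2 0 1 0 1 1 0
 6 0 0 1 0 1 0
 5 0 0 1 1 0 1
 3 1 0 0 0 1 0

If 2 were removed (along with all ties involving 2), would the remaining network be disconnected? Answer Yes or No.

No

Even without 2, every remaining node can still reach every other (the residual graph is connected), so 2 is not a cut vertex.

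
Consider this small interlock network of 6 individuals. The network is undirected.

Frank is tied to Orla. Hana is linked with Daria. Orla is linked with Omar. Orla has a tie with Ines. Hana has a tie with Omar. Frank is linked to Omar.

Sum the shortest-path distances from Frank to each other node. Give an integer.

9

Distances from Frank: Daria:3, Hana:2, Ines:2, Omar:1, Orla:1.
Sum = 3 + 2 + 2 + 1 + 1 = 9.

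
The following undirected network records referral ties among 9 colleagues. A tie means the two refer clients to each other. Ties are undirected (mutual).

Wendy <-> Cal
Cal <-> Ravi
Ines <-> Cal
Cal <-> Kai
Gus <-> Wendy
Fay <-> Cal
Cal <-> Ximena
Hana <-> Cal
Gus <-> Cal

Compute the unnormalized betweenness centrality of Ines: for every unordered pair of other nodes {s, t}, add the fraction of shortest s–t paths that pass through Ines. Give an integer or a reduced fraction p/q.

No shortest path between any pair of other nodes passes through Ines.
Summing the contributions gives betweenness(Ines) = 0.

0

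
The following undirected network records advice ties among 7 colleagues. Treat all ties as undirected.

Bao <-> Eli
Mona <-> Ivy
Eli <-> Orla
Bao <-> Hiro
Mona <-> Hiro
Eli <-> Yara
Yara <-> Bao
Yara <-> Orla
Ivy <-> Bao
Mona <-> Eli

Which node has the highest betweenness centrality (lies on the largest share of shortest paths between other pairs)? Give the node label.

Bao

Unnormalized betweenness of each node: Bao:29/6, Eli:25/6, Hiro:1/3, Ivy:1/3, Mona:13/6, Orla:0, Yara:7/6.
Bao has the largest value, 29/6, making it the main broker — the node through which the most shortest paths run.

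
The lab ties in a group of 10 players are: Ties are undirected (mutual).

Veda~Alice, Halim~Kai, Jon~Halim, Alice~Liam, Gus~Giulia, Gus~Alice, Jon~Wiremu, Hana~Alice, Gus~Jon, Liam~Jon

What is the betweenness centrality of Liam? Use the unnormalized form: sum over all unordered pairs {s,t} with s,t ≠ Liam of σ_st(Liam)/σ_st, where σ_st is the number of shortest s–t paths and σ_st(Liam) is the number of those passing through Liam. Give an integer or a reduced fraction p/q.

Pairs whose geodesics pass through Liam — Halim–Alice: 1/2; Halim–Veda: 1/2; Halim–Hana: 1/2; Alice–Jon: 1/2; Alice–Kai: 1/2; Alice–Wiremu: 1/2; Jon–Veda: 1/2; Jon–Hana: 1/2; Kai–Veda: 1/2; Kai–Hana: 1/2; Wiremu–Veda: 1/2; Wiremu–Hana: 1/2.
All other pairs contribute 0.
Summing the contributions gives betweenness(Liam) = 6.

6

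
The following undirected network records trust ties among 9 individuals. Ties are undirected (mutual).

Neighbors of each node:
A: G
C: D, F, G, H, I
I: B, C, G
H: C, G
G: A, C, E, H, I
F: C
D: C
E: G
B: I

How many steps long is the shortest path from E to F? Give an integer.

3

One shortest route is E – G – C – F, which uses 3 edges, and at distance 2 from E we only reach {A, C, H, I}, which does not include F. So d(E,F) = 3.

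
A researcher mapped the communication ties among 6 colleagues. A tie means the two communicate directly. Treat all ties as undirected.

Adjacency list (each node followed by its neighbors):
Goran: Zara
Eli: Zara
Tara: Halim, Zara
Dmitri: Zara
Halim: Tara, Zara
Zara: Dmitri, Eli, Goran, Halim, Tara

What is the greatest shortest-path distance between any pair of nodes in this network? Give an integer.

2

Eccentricity of each node (its greatest distance to any other): Dmitri:2, Eli:2, Goran:2, Halim:2, Tara:2, Zara:1.
The maximum eccentricity is 2, realized for instance by the pair Dmitri–Goran via Dmitri – Zara – Goran. So the diameter is 2.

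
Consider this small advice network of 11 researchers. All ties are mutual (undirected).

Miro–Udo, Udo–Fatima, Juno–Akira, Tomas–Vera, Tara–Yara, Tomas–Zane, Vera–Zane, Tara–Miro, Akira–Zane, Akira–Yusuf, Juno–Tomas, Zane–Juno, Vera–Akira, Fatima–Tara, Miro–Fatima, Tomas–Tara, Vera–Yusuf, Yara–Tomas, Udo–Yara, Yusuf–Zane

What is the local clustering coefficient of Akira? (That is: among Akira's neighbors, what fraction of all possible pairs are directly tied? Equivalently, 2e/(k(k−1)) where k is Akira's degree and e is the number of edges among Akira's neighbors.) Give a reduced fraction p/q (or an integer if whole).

Akira's neighbors: Juno, Vera, Yusuf, and Zane (k = 4).
Possible neighbor pairs: C(4,2) = 6. Edges among them: Juno–Zane, Vera–Yusuf, Vera–Zane, Yusuf–Zane → e = 4.
Clustering(Akira) = 4/6 = 2/3.

2/3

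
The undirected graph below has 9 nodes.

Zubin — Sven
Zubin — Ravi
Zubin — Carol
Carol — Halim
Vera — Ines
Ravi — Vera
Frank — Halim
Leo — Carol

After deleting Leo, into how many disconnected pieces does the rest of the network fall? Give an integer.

1

Leo's neighbors (Carol) remain reachable from one another through other ties, so the rest of the network stays in one piece.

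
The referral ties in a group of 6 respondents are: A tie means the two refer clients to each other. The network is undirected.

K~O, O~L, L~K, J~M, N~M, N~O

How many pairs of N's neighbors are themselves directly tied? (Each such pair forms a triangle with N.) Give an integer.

N's neighbors are M and O, but none of them are tied to each other, so no triangle contains N.

0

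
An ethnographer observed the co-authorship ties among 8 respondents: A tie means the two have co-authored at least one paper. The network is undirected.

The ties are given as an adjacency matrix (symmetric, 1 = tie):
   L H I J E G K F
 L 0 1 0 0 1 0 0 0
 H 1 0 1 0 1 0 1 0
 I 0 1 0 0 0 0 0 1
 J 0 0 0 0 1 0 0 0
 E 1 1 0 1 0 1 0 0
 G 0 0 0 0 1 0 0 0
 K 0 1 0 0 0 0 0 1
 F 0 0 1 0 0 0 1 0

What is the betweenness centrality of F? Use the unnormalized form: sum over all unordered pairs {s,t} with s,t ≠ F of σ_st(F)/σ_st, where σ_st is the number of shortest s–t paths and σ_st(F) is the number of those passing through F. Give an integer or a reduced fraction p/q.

1/2

Pairs whose geodesics pass through F — I–K: 1/2.
All other pairs contribute 0.
Summing the contributions gives betweenness(F) = 1/2.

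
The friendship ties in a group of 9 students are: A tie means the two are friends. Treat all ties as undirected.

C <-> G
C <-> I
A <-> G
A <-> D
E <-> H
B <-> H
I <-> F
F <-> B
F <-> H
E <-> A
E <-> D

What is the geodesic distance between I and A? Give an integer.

3

One shortest route is I – C – G – A, which uses 3 edges, and at distance 2 from I we only reach {B, G, H}, which does not include A. So d(I,A) = 3.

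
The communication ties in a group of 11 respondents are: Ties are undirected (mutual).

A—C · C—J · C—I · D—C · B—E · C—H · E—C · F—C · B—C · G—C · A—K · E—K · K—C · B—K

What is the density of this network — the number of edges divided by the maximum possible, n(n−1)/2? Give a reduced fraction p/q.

There are 14 edges and 11 nodes, so the maximum possible is C(11,2) = 55.
Density = 14/55.

14/55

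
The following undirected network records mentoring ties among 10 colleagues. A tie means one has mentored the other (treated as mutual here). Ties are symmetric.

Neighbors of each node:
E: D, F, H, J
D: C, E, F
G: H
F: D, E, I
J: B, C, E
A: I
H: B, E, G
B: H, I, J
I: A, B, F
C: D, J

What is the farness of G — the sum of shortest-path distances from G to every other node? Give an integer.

25

Distances from G: A:4, B:2, C:4, D:3, E:2, F:3, H:1, I:3, J:3.
Sum = 4 + 2 + 4 + 3 + 2 + 3 + 1 + 3 + 3 = 25.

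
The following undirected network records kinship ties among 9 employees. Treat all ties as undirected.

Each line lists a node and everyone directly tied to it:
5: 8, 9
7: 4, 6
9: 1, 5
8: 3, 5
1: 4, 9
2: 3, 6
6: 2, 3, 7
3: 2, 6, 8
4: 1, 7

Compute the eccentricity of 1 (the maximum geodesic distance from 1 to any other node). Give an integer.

4

Distances from 1: 2:4, 3:4, 4:1, 5:2, 6:3, 7:2, 8:3, 9:1.
The largest is 4 (to 3 and 2), so the eccentricity of 1 is 4.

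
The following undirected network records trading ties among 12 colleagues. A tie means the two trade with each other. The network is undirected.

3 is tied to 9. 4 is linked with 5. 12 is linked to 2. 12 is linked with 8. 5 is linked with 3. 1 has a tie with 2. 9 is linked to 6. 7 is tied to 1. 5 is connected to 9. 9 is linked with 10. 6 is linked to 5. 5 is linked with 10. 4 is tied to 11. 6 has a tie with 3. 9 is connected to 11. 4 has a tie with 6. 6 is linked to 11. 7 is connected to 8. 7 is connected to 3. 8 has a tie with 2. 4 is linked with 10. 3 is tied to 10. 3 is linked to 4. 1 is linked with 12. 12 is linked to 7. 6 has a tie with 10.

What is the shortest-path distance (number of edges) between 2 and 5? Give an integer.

4

One shortest route is 2 – 8 – 7 – 3 – 5, which uses 4 edges, and at distance 3 from 2 we only reach {3}, which does not include 5. So d(2,5) = 4.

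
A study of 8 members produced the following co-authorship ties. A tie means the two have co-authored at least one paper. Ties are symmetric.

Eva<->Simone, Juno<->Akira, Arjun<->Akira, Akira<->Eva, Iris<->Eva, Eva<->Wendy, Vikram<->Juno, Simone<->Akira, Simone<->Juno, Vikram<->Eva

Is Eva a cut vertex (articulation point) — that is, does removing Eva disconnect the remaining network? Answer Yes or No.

Removing Eva leaves {Akira, Arjun, Juno, Simone, and Vikram} with no path to {Wendy}, so the network splits into 3 components. Eva is a cut vertex.

Yes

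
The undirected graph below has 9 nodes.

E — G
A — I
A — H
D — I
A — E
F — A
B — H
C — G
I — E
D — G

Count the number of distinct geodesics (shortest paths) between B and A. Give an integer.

The shortest distance is 2, and the only length-2 path is B–H–A. So there is exactly 1 shortest path.

1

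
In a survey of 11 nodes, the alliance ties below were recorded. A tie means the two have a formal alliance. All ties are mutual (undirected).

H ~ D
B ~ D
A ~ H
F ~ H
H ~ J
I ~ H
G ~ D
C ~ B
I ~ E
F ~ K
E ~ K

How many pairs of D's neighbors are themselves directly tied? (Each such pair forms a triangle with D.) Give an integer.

D's neighbors are B, G, and H, but none of them are tied to each other, so no triangle contains D.

0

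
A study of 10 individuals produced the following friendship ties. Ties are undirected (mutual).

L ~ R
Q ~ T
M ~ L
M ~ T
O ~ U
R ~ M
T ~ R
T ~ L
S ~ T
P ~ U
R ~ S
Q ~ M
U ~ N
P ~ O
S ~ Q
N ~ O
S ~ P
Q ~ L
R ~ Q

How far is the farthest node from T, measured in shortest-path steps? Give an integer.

4

Distances from T: L:1, M:1, N:4, O:3, P:2, Q:1, R:1, S:1, U:3.
The largest is 4 (to N), so the eccentricity of T is 4.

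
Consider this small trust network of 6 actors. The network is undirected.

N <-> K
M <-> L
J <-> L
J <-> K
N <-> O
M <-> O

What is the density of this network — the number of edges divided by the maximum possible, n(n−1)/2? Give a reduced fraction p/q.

There are 6 edges and 6 nodes, so the maximum possible is C(6,2) = 15.
Density = 6/15 = 2/5.

2/5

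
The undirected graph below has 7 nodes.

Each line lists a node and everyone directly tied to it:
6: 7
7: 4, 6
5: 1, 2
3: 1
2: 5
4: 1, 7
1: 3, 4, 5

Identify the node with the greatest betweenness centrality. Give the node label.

1

Unnormalized betweenness of each node: 1:11, 2:0, 3:0, 4:8, 5:5, 6:0, 7:5.
1 has the largest value, 11, making it the main broker — the node through which the most shortest paths run.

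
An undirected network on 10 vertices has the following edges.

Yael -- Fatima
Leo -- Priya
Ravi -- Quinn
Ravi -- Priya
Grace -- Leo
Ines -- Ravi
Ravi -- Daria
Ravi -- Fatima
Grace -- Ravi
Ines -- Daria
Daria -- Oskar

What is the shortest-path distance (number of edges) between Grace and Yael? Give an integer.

3

One shortest route is Grace – Ravi – Fatima – Yael, which uses 3 edges, and at distance 2 from Grace we only reach {Daria, Fatima, Ines, Priya, Quinn}, which does not include Yael. So d(Grace,Yael) = 3.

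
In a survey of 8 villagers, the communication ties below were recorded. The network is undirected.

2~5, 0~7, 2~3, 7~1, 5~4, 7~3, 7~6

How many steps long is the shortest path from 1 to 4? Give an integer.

One shortest route is 1 – 7 – 3 – 2 – 5 – 4, which uses 5 edges, and at distance 4 from 1 we only reach {5}, which does not include 4. So d(1,4) = 5.

5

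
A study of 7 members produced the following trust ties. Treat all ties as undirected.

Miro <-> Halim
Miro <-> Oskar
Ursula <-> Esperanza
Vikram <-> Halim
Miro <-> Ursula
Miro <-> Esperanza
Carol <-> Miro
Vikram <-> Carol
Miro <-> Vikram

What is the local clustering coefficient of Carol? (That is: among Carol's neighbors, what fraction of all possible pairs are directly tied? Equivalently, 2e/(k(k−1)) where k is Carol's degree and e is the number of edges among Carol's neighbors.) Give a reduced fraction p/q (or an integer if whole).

1

Carol's neighbors: Miro and Vikram (k = 2).
Possible neighbor pairs: C(2,2) = 1. Edges among them: Miro–Vikram → e = 1.
Clustering(Carol) = 1/1.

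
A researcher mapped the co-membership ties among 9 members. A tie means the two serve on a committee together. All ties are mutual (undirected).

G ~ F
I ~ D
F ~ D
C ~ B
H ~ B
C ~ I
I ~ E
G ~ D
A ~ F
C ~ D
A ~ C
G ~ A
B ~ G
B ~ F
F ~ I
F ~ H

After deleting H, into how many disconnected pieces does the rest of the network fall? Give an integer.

1

H's neighbors (B and F) remain reachable from one another through other ties, so the rest of the network stays in one piece.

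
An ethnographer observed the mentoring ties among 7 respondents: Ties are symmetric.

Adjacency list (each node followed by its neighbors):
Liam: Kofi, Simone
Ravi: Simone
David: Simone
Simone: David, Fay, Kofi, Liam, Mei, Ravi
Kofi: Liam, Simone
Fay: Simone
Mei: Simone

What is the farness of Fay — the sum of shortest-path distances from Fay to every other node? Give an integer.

11

Distances from Fay: David:2, Kofi:2, Liam:2, Mei:2, Ravi:2, Simone:1.
Sum = 2 + 2 + 2 + 2 + 2 + 1 = 11.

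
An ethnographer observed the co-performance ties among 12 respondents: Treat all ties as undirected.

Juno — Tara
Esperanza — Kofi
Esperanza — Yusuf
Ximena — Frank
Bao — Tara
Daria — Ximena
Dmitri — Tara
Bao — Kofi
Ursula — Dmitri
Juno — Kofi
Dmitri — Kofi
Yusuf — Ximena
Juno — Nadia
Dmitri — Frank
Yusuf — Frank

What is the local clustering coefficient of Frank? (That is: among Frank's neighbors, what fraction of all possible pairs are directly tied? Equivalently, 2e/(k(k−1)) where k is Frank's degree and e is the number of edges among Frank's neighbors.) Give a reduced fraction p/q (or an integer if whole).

1/3

Frank's neighbors: Dmitri, Ximena, and Yusuf (k = 3).
Possible neighbor pairs: C(3,2) = 3. Edges among them: Ximena–Yusuf → e = 1.
Clustering(Frank) = 1/3.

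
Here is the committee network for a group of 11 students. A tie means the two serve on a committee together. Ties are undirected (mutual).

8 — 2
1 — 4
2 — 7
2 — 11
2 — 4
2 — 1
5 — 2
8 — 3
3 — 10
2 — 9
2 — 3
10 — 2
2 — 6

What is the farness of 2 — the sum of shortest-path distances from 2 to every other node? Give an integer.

10

Distances from 2: 1:1, 3:1, 4:1, 5:1, 6:1, 7:1, 8:1, 9:1, 10:1, 11:1.
Sum = 1 + 1 + 1 + 1 + 1 + 1 + 1 + 1 + 1 + 1 = 10.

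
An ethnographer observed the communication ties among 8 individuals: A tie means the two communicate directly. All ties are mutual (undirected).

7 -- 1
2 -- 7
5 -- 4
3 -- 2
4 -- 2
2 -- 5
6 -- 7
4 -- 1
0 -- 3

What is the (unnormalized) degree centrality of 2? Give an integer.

4

2 is directly tied to 3, 4, 5, and 7. That is 4 neighbors, so the degree of 2 is 4.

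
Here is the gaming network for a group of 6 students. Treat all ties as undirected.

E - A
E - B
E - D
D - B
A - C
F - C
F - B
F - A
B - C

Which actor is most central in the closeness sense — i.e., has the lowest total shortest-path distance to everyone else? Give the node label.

Farness (sum of distances to all others) for each node — A:7, B:6, C:7, D:8, E:7, F:7.
The smallest farness is 6, for B, so B has the highest closeness.

B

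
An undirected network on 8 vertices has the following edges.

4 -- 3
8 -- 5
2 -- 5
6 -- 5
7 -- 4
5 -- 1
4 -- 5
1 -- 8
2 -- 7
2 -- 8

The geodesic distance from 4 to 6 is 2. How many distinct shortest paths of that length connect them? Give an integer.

1

The shortest distance is 2, and the only length-2 path is 4–5–6. So there is exactly 1 shortest path.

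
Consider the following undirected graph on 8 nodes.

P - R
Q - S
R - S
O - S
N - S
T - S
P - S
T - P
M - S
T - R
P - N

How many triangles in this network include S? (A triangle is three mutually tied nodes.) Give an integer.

S's neighbors: M, N, O, P, Q, R, and T.
Neighbor pairs that are themselves tied: S–N–P; S–P–R; S–P–T; S–R–T. Each forms one triangle with S, for 4 in total.

4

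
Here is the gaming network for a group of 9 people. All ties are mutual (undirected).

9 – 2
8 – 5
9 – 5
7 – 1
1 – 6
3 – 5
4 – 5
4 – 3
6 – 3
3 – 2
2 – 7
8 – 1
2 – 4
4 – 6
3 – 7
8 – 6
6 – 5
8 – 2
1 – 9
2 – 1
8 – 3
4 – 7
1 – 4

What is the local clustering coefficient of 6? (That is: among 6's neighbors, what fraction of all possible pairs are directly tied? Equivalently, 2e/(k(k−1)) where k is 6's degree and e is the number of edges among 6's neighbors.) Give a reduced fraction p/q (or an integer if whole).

7/10

6's neighbors: 1, 3, 4, 5, and 8 (k = 5).
Possible neighbor pairs: C(5,2) = 10. Edges among them: 1–4, 1–8, 3–4, 3–5, 3–8, 4–5, 5–8 → e = 7.
Clustering(6) = 7/10.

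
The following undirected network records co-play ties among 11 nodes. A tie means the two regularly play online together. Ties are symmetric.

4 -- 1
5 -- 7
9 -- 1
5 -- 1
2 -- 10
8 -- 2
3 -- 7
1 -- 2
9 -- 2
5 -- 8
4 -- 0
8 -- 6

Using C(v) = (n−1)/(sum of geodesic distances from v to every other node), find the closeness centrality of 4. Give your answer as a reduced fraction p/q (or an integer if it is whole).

Distances from 4: 0:1, 1:1, 2:2, 3:4, 5:2, 6:4, 7:3, 8:3, 9:2, 10:3. Sum = 25.
n = 11, so closeness = 10/25 = 2/5.

2/5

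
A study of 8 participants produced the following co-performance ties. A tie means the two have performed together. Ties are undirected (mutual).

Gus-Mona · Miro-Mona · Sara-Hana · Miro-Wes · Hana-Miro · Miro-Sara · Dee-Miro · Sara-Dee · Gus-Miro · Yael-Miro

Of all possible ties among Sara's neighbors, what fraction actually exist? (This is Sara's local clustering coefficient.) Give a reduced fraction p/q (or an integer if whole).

2/3

Sara's neighbors: Dee, Hana, and Miro (k = 3).
Possible neighbor pairs: C(3,2) = 3. Edges among them: Dee–Miro, Hana–Miro → e = 2.
Clustering(Sara) = 2/3.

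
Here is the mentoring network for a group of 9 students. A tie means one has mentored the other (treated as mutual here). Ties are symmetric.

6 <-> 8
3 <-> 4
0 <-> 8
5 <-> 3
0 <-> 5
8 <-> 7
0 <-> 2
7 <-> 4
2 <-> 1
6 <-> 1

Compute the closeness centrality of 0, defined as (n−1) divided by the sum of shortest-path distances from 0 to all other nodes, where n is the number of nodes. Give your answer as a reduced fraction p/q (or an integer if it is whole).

Distances from 0: 1:2, 2:1, 3:2, 4:3, 5:1, 6:2, 7:2, 8:1. Sum = 14.
n = 9, so closeness = 8/14 = 4/7.

4/7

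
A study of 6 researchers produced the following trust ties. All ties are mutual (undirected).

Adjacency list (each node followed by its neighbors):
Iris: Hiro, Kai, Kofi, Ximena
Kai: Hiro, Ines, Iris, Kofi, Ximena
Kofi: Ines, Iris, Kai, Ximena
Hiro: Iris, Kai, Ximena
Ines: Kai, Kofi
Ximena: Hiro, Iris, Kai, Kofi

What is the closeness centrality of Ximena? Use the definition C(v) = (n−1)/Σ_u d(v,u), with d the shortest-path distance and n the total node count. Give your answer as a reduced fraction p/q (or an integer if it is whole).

5/6

Distances from Ximena: Hiro:1, Ines:2, Iris:1, Kai:1, Kofi:1. Sum = 6.
n = 6, so closeness = 5/6.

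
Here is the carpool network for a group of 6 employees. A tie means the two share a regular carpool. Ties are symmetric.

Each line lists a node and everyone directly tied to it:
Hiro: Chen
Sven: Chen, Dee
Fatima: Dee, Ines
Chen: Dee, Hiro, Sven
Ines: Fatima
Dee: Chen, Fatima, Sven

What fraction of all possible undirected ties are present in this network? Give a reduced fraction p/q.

2/5

There are 6 edges and 6 nodes, so the maximum possible is C(6,2) = 15.
Density = 6/15 = 2/5.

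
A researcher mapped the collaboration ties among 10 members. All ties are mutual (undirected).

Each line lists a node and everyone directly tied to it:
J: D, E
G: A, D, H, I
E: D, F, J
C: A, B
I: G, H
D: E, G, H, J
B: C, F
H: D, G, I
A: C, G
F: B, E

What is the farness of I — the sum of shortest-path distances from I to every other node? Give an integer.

23

Distances from I: A:2, B:4, C:3, D:2, E:3, F:4, G:1, H:1, J:3.
Sum = 2 + 4 + 3 + 2 + 3 + 4 + 1 + 1 + 3 = 23.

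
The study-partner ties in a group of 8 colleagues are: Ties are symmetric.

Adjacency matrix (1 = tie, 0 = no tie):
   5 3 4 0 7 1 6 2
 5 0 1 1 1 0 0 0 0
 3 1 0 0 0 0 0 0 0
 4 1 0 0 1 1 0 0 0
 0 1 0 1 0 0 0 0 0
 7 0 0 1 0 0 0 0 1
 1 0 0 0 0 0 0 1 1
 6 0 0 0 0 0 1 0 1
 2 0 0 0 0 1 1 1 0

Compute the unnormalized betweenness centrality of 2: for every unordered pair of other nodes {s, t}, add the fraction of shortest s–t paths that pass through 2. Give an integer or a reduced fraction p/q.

Pairs whose geodesics pass through 2 — 5–1: 1; 5–6: 1; 3–1: 1; 3–6: 1; 4–1: 1; 4–6: 1; 0–1: 1; 0–6: 1; 7–1: 1; 7–6: 1.
All other pairs contribute 0.
Summing the contributions gives betweenness(2) = 10.

10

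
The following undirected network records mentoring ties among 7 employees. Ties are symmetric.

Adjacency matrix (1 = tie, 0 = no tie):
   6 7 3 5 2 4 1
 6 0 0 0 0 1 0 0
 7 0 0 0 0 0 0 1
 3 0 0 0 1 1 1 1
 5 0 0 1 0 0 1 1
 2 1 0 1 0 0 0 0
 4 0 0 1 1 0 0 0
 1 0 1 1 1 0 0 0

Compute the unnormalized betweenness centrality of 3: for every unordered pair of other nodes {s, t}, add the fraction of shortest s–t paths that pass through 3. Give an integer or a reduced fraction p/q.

Pairs whose geodesics pass through 3 — 6–7: 1; 6–5: 1; 6–4: 1; 6–1: 1; 7–2: 1; 7–4: 1/2; 5–2: 1; 2–4: 1; 2–1: 1; 4–1: 1/2.
All other pairs contribute 0.
Summing the contributions gives betweenness(3) = 9.

9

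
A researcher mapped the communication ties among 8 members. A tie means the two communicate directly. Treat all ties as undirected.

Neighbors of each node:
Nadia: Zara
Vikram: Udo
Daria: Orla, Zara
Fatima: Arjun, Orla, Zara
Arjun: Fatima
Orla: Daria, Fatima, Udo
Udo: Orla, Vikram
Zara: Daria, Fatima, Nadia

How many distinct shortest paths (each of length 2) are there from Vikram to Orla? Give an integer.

The shortest distance is 2, and the only length-2 path is Vikram–Udo–Orla. So there is exactly 1 shortest path.

1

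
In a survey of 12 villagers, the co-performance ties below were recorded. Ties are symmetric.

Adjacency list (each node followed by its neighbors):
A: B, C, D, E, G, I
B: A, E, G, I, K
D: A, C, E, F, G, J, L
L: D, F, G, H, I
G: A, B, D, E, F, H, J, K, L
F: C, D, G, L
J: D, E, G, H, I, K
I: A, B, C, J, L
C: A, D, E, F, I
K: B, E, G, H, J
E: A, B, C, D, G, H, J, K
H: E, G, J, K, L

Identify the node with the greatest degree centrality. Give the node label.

G

Degrees — A:6, B:5, C:5, D:7, E:8, F:4, G:9, H:5, I:5, J:6, K:5, L:5.
The maximum is 9, attained only by G.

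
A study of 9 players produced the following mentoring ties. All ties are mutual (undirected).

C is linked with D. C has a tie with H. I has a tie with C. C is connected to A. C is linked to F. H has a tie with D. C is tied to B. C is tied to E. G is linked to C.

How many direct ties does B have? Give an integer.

1

B is directly tied to C. That is 1 neighbor, so the degree of B is 1.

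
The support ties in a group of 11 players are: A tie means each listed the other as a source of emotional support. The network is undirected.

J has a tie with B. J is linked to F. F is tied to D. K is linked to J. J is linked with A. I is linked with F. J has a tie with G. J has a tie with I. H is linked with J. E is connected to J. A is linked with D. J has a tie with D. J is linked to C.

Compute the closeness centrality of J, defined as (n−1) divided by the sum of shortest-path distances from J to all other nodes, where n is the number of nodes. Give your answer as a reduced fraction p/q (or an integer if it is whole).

1

Distances from J: A:1, B:1, C:1, D:1, E:1, F:1, G:1, H:1, I:1, K:1. Sum = 10.
n = 11, so closeness = 10/10 = 1.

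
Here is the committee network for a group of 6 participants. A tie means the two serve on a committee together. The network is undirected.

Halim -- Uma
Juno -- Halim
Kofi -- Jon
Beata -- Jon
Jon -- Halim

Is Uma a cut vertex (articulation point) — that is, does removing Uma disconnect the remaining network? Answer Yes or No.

No

Even without Uma, every remaining node can still reach every other (the residual graph is connected), so Uma is not a cut vertex.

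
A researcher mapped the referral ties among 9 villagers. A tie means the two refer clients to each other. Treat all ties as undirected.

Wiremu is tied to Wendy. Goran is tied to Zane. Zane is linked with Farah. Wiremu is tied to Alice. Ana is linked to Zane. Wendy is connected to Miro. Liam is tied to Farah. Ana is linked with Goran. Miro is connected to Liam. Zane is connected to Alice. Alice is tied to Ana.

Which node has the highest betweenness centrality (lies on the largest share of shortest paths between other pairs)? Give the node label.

Unnormalized betweenness of each node: Alice:15/2, Ana:3/2, Farah:13/2, Goran:0, Liam:9/2, Miro:3, Wendy:7/2, Wiremu:11/2, Zane:10.
Zane has the largest value, 10, making it the main broker — the node through which the most shortest paths run.

Zane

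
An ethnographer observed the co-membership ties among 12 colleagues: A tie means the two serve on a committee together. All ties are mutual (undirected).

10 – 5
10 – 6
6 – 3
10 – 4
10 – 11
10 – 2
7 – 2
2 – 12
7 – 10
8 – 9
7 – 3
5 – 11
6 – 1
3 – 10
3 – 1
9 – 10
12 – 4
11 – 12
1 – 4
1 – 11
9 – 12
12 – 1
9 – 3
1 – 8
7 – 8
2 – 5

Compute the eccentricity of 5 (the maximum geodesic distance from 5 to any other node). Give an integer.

3

Distances from 5: 1:2, 2:1, 3:2, 4:2, 6:2, 7:2, 8:3, 9:2, 10:1, 11:1, 12:2.
The largest is 3 (to 8), so the eccentricity of 5 is 3.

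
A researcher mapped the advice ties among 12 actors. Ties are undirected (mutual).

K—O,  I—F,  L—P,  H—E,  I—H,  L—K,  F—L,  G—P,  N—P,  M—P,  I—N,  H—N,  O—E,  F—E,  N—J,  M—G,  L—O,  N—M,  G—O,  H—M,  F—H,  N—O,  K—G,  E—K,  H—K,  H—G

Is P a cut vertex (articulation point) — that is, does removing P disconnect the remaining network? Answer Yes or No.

No

Even without P, every remaining node can still reach every other (the residual graph is connected), so P is not a cut vertex.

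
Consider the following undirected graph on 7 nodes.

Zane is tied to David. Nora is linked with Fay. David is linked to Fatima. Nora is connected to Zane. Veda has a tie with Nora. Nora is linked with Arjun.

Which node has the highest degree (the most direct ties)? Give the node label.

Degrees — Arjun:1, David:2, Fatima:1, Fay:1, Nora:4, Veda:1, Zane:2.
The maximum is 4, attained only by Nora.

Nora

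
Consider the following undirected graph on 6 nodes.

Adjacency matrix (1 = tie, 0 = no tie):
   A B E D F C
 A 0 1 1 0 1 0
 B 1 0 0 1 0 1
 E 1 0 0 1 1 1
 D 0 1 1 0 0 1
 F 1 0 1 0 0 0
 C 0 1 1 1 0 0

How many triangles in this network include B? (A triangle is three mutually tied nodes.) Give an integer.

B's neighbors: A, C, and D.
Neighbor pairs that are themselves tied: B–C–D. Each forms one triangle with B, for 1 in total.

1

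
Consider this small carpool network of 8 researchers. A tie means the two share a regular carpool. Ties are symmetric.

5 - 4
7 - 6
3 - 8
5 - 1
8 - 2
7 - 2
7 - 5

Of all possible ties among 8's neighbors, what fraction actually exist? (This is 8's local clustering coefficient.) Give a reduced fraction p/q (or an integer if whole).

8's neighbors: 2 and 3 (k = 2).
Possible neighbor pairs: C(2,2) = 1. Edges among them: none → e = 0.
Clustering(8) = 0/1.

0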